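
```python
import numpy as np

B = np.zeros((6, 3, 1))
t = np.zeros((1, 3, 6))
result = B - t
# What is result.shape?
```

(6, 3, 6)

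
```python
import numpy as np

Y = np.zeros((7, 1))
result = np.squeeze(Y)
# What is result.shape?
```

(7,)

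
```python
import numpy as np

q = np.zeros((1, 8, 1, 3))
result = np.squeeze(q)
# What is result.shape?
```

(8, 3)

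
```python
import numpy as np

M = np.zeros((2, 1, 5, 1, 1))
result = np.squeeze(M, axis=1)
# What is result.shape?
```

(2, 5, 1, 1)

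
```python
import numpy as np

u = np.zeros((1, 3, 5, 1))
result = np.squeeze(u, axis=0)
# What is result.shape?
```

(3, 5, 1)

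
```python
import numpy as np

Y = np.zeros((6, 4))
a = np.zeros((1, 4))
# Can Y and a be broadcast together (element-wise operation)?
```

Yes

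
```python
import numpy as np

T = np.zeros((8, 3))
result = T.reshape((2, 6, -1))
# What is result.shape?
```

(2, 6, 2)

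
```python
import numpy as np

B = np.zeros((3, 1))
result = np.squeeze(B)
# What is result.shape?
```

(3,)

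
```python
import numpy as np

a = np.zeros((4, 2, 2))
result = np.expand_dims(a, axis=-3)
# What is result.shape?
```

(4, 1, 2, 2)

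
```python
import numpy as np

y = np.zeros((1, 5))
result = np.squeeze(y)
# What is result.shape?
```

(5,)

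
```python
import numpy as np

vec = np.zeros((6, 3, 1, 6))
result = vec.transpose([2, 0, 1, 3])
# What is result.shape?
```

(1, 6, 3, 6)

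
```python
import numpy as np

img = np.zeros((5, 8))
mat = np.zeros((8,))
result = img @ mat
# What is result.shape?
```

(5,)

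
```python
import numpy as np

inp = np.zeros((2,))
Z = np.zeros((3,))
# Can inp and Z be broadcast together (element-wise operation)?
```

No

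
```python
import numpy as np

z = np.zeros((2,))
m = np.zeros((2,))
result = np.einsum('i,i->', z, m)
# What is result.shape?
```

()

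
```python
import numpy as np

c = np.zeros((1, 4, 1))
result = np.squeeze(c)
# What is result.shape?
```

(4,)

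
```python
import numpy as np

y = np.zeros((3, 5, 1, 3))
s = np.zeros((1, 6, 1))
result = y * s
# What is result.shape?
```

(3, 5, 6, 3)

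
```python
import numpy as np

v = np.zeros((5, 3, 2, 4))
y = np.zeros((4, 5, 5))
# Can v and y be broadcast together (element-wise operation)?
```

No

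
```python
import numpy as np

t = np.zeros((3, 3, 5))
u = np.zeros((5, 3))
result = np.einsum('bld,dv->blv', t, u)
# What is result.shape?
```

(3, 3, 3)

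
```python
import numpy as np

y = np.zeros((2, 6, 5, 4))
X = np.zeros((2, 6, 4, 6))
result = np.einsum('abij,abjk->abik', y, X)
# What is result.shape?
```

(2, 6, 5, 6)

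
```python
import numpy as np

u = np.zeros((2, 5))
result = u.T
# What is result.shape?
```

(5, 2)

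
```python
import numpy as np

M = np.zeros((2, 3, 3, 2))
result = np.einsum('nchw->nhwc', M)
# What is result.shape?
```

(2, 3, 2, 3)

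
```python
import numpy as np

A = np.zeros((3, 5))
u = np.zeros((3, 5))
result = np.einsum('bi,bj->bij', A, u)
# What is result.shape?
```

(3, 5, 5)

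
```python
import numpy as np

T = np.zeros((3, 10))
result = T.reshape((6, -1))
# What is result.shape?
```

(6, 5)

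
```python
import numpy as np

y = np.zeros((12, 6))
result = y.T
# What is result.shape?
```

(6, 12)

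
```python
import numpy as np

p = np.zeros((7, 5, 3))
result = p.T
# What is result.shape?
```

(3, 5, 7)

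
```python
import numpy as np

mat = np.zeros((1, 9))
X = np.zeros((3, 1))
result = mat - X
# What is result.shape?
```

(3, 9)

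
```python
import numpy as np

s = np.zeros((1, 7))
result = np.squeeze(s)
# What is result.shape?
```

(7,)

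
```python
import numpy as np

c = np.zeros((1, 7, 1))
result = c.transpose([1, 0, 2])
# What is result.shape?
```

(7, 1, 1)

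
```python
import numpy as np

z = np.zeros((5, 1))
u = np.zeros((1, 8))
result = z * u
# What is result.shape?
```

(5, 8)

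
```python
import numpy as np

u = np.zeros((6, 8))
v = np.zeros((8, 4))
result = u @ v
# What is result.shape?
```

(6, 4)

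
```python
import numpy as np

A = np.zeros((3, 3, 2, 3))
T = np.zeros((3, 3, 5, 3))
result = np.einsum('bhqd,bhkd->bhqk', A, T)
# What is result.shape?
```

(3, 3, 2, 5)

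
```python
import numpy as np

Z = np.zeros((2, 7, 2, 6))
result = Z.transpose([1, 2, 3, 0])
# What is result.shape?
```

(7, 2, 6, 2)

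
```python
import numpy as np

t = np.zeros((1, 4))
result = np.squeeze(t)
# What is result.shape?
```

(4,)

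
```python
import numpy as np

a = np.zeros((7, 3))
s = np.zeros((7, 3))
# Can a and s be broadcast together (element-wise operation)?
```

Yes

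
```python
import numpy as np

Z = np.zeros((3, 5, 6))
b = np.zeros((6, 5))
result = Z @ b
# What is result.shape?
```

(3, 5, 5)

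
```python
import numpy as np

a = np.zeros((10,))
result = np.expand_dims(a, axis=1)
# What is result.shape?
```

(10, 1)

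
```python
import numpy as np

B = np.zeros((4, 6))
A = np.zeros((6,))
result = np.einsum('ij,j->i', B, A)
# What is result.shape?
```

(4,)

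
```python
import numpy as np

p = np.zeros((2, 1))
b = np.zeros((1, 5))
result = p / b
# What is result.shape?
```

(2, 5)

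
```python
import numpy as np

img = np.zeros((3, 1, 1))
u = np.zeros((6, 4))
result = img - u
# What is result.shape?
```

(3, 6, 4)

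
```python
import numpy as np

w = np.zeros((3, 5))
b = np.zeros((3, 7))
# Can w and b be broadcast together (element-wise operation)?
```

No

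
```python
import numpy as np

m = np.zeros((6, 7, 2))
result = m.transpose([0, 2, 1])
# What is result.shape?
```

(6, 2, 7)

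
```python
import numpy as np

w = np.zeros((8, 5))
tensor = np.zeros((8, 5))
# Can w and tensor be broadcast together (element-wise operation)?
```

Yes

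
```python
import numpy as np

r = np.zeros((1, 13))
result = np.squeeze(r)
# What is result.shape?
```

(13,)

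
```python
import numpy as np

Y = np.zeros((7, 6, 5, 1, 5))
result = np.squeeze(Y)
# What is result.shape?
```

(7, 6, 5, 5)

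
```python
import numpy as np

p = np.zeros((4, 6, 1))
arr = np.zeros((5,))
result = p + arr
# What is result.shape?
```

(4, 6, 5)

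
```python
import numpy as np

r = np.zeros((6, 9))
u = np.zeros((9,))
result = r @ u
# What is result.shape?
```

(6,)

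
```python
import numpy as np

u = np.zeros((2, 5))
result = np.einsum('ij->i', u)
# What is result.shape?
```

(2,)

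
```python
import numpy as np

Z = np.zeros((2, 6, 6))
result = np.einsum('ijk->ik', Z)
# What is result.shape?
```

(2, 6)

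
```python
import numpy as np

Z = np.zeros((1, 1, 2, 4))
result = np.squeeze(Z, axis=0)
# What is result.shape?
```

(1, 2, 4)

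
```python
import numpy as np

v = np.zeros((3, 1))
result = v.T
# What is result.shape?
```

(1, 3)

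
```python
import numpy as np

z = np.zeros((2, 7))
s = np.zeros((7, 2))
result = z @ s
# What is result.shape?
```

(2, 2)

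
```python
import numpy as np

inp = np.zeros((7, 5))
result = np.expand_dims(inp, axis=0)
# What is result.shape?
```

(1, 7, 5)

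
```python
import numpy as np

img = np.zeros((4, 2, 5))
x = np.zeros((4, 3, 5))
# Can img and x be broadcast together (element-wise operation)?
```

No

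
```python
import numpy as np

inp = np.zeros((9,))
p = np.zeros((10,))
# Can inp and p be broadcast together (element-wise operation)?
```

No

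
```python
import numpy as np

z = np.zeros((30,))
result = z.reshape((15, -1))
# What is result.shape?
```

(15, 2)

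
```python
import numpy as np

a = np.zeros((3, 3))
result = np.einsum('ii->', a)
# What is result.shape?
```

()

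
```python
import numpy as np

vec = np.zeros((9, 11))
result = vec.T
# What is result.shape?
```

(11, 9)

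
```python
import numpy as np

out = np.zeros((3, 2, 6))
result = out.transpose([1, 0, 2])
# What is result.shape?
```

(2, 3, 6)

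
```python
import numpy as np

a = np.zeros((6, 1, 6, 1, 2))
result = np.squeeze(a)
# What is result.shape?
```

(6, 6, 2)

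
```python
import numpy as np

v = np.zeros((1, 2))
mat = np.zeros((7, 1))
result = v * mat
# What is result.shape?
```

(7, 2)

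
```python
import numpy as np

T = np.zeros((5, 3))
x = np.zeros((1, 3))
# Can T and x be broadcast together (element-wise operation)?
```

Yes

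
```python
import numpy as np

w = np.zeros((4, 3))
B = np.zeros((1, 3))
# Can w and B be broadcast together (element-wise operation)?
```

Yes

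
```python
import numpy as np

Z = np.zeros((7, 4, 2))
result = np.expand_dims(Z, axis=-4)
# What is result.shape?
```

(1, 7, 4, 2)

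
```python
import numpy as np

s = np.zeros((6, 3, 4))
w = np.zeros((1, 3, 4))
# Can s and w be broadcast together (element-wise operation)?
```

Yes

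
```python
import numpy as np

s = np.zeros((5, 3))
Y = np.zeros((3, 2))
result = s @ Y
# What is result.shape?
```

(5, 2)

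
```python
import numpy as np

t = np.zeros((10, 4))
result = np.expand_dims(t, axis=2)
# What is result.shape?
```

(10, 4, 1)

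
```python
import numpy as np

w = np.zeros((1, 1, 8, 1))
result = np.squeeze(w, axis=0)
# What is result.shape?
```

(1, 8, 1)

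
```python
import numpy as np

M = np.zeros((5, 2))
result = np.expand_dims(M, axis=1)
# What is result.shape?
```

(5, 1, 2)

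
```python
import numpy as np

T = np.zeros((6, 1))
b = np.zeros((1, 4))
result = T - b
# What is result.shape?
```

(6, 4)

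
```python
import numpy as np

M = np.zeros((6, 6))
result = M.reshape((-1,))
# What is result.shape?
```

(36,)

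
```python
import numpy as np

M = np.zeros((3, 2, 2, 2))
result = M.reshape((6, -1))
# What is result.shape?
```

(6, 4)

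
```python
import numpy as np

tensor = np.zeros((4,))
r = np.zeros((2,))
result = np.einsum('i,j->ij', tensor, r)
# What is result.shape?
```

(4, 2)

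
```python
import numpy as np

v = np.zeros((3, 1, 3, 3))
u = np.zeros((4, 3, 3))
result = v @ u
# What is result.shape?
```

(3, 4, 3, 3)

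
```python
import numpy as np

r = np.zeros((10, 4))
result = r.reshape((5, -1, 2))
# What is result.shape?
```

(5, 4, 2)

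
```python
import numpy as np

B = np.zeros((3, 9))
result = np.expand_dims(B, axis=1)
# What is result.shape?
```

(3, 1, 9)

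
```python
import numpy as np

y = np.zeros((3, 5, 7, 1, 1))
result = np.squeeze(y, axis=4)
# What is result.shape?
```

(3, 5, 7, 1)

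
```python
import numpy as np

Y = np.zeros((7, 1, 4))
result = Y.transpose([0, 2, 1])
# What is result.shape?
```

(7, 4, 1)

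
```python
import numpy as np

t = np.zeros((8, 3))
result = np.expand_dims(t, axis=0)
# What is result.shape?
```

(1, 8, 3)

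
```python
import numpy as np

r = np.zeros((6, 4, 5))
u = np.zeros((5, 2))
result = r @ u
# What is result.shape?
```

(6, 4, 2)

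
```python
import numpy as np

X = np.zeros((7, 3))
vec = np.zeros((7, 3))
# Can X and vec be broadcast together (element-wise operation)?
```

Yes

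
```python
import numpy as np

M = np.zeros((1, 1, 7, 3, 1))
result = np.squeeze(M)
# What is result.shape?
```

(7, 3)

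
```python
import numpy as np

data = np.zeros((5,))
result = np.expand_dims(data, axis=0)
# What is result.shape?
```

(1, 5)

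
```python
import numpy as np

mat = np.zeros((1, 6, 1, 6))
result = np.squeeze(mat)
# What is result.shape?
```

(6, 6)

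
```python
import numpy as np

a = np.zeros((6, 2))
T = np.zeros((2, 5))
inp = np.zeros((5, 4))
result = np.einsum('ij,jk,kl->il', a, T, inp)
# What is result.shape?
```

(6, 4)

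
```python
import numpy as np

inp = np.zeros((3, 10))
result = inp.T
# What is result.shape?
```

(10, 3)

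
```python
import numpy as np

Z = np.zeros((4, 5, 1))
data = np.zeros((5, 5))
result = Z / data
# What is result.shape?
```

(4, 5, 5)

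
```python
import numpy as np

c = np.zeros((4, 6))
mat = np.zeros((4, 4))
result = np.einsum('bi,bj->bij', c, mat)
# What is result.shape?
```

(4, 6, 4)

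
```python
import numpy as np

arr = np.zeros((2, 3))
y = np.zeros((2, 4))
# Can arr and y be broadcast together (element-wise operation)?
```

No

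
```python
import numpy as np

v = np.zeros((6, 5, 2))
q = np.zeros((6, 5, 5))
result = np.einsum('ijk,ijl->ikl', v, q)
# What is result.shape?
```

(6, 2, 5)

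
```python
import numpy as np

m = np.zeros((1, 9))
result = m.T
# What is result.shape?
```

(9, 1)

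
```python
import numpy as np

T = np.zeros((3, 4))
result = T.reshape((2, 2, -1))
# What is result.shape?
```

(2, 2, 3)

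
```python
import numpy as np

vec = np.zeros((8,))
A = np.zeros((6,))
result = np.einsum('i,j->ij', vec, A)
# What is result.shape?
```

(8, 6)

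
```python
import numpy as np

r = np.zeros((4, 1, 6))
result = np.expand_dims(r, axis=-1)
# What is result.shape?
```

(4, 1, 6, 1)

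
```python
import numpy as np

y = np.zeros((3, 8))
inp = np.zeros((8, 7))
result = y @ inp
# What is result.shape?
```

(3, 7)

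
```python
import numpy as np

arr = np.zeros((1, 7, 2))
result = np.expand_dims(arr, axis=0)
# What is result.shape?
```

(1, 1, 7, 2)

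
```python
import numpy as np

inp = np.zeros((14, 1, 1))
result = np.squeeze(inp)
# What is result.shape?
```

(14,)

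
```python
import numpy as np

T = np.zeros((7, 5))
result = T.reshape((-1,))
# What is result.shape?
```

(35,)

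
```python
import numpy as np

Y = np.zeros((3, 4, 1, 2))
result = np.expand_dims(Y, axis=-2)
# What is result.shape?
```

(3, 4, 1, 1, 2)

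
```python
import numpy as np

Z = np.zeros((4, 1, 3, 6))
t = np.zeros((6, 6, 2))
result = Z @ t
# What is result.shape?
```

(4, 6, 3, 2)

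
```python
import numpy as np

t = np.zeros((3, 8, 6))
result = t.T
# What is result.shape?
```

(6, 8, 3)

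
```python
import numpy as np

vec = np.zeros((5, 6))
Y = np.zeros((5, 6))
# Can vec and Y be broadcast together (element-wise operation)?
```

Yes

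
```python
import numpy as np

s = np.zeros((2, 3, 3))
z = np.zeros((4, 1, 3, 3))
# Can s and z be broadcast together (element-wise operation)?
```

Yes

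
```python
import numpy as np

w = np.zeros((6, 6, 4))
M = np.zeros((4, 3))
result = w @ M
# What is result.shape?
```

(6, 6, 3)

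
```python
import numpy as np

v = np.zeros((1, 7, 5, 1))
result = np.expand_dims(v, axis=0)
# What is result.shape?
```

(1, 1, 7, 5, 1)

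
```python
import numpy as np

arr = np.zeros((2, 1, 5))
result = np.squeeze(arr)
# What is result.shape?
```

(2, 5)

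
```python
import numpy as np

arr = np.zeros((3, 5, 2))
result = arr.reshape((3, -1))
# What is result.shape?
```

(3, 10)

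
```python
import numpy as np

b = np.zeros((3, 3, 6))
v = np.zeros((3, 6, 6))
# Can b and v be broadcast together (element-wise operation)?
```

No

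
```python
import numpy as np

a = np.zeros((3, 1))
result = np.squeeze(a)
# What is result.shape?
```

(3,)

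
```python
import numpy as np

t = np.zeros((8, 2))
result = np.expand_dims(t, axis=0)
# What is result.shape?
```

(1, 8, 2)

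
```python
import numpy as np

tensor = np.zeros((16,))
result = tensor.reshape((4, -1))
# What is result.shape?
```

(4, 4)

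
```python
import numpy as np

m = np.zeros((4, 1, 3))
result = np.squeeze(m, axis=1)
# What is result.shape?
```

(4, 3)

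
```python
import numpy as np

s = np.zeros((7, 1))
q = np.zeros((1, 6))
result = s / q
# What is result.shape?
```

(7, 6)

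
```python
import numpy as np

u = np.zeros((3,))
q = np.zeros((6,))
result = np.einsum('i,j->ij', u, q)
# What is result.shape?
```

(3, 6)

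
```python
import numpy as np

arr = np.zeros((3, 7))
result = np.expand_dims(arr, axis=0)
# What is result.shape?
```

(1, 3, 7)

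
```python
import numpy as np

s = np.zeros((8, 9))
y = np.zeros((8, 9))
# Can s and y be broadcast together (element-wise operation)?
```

Yes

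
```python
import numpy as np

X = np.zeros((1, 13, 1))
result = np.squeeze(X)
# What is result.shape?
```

(13,)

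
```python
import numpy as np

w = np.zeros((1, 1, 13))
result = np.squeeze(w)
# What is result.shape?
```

(13,)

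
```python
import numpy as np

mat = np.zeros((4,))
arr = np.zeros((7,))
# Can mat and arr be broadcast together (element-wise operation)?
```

No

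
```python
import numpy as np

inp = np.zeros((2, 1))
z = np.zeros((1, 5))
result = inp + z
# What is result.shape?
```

(2, 5)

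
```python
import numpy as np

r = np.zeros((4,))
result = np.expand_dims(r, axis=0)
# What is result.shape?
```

(1, 4)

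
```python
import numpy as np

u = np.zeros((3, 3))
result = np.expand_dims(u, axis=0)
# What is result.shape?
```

(1, 3, 3)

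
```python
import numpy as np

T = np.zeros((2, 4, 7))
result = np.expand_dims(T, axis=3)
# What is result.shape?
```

(2, 4, 7, 1)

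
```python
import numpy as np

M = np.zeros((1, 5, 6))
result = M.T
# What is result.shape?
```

(6, 5, 1)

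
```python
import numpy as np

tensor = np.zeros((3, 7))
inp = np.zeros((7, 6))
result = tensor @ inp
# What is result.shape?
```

(3, 6)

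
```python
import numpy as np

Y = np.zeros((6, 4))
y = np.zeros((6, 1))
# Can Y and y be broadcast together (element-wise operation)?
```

Yes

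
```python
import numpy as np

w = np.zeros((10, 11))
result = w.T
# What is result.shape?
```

(11, 10)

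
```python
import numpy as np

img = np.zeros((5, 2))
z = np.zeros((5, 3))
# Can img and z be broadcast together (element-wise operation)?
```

No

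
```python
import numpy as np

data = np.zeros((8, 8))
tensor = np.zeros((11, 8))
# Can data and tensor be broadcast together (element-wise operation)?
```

No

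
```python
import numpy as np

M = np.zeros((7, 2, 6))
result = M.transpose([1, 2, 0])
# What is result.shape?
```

(2, 6, 7)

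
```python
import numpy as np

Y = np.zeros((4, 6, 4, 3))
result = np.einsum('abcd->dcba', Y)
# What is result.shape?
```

(3, 4, 6, 4)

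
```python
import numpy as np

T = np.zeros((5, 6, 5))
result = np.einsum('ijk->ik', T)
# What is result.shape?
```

(5, 5)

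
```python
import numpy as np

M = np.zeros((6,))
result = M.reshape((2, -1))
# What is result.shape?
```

(2, 3)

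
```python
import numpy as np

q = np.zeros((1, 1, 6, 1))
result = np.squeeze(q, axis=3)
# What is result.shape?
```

(1, 1, 6)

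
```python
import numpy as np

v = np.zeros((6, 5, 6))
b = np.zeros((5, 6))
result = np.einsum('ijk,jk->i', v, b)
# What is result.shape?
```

(6,)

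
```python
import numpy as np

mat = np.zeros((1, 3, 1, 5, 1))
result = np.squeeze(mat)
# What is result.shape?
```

(3, 5)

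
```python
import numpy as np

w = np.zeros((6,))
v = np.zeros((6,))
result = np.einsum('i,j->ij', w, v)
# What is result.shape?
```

(6, 6)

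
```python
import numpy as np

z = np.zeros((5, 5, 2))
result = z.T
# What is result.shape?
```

(2, 5, 5)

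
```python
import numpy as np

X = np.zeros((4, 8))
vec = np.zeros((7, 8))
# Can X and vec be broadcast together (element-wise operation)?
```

No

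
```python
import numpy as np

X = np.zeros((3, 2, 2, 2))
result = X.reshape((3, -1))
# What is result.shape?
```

(3, 8)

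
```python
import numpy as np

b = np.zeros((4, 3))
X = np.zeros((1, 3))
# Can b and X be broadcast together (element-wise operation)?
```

Yes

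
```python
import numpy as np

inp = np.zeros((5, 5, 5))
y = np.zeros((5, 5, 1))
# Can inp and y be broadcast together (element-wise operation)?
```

Yes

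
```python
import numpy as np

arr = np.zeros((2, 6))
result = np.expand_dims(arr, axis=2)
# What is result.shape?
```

(2, 6, 1)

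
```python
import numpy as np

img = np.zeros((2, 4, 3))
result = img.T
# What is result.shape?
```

(3, 4, 2)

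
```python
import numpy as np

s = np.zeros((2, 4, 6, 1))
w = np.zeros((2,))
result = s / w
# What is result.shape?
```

(2, 4, 6, 2)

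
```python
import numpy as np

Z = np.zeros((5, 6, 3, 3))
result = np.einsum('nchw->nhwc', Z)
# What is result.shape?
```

(5, 3, 3, 6)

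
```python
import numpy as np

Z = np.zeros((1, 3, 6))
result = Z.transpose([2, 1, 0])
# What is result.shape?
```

(6, 3, 1)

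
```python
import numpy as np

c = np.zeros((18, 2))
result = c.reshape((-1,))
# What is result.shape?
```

(36,)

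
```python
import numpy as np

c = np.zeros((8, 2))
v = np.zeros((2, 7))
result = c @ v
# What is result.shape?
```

(8, 7)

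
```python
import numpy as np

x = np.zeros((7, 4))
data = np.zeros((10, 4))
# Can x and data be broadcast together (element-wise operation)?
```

No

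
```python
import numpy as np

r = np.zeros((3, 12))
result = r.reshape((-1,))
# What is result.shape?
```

(36,)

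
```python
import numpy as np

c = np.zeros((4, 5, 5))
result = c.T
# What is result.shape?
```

(5, 5, 4)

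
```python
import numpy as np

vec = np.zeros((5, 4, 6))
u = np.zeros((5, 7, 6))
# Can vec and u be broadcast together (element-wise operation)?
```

No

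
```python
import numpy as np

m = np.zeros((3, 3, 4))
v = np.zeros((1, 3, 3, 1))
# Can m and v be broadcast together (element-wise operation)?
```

Yes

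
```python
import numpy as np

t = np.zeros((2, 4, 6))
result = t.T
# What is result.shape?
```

(6, 4, 2)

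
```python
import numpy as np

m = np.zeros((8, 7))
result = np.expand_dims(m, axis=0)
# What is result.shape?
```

(1, 8, 7)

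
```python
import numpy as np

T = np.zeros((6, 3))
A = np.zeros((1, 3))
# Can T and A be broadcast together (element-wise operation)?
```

Yes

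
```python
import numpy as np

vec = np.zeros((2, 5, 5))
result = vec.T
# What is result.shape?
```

(5, 5, 2)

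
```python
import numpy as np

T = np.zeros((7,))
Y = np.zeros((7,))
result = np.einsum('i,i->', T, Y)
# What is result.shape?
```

()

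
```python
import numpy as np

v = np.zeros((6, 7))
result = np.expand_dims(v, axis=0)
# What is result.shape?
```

(1, 6, 7)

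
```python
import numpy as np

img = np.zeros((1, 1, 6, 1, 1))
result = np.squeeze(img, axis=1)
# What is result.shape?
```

(1, 6, 1, 1)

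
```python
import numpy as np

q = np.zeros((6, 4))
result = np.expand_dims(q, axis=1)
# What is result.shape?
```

(6, 1, 4)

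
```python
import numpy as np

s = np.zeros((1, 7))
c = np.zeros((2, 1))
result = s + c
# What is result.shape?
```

(2, 7)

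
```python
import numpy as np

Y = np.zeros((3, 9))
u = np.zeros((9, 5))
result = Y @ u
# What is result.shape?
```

(3, 5)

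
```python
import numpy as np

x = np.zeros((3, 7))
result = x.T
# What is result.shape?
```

(7, 3)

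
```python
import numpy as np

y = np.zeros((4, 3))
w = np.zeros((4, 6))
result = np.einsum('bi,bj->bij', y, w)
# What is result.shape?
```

(4, 3, 6)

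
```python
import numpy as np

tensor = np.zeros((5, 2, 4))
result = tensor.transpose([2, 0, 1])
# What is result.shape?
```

(4, 5, 2)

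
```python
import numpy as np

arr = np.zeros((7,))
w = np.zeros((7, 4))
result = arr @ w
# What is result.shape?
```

(4,)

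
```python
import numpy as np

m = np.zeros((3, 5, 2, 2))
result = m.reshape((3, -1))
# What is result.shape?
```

(3, 20)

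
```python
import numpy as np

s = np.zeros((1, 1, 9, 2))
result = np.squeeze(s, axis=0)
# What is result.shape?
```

(1, 9, 2)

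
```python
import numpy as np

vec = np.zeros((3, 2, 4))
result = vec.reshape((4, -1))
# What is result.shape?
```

(4, 6)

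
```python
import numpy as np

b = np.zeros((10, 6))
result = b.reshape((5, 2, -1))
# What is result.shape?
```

(5, 2, 6)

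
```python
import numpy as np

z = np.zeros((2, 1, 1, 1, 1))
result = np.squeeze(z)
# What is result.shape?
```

(2,)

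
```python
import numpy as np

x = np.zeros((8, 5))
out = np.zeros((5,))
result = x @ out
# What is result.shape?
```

(8,)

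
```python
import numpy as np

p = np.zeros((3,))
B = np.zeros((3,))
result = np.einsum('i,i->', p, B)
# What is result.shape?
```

()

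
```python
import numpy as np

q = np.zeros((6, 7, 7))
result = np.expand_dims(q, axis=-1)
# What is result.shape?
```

(6, 7, 7, 1)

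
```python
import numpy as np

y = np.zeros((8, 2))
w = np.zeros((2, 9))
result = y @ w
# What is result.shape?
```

(8, 9)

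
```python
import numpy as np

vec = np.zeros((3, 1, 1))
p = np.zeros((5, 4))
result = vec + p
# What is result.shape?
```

(3, 5, 4)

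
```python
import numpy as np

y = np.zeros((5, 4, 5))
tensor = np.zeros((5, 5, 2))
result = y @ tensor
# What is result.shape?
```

(5, 4, 2)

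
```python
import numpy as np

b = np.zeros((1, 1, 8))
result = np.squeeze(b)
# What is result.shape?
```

(8,)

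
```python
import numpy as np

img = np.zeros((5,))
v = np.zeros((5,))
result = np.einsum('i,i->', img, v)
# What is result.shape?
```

()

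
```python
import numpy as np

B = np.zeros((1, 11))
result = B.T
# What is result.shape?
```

(11, 1)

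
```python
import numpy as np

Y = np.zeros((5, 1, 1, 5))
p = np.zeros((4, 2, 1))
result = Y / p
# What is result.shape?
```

(5, 4, 2, 5)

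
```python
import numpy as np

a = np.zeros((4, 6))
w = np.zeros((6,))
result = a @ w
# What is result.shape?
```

(4,)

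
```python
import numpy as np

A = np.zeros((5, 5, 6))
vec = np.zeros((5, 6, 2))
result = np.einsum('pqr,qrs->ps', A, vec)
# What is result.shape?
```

(5, 2)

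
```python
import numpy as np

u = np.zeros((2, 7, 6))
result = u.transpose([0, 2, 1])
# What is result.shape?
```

(2, 6, 7)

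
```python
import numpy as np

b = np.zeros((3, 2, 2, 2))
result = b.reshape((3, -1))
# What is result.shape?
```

(3, 8)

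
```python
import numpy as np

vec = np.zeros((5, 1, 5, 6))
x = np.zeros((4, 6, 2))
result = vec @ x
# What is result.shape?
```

(5, 4, 5, 2)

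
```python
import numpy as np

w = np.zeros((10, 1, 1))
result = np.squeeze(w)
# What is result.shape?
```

(10,)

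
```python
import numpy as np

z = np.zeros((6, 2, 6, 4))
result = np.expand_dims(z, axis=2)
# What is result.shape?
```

(6, 2, 1, 6, 4)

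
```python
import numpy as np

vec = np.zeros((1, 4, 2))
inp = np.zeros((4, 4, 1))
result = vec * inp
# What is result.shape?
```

(4, 4, 2)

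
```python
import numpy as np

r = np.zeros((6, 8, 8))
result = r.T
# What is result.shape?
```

(8, 8, 6)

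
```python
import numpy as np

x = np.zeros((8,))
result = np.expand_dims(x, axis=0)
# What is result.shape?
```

(1, 8)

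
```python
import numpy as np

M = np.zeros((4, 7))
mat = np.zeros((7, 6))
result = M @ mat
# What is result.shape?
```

(4, 6)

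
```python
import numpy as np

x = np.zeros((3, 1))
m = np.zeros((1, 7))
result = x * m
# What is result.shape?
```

(3, 7)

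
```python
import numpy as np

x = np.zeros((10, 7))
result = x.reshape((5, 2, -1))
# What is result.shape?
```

(5, 2, 7)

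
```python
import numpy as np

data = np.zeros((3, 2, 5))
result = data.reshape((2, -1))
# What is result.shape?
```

(2, 15)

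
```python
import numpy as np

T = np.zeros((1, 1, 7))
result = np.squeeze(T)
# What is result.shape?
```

(7,)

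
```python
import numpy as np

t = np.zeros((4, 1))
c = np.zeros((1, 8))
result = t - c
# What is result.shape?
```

(4, 8)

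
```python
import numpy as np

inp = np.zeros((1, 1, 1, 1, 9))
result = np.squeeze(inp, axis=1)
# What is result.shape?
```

(1, 1, 1, 9)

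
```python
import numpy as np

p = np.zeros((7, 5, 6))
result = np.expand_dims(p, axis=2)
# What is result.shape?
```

(7, 5, 1, 6)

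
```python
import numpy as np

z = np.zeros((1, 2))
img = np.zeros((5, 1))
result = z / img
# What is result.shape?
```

(5, 2)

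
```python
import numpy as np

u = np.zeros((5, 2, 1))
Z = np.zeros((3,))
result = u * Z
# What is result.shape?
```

(5, 2, 3)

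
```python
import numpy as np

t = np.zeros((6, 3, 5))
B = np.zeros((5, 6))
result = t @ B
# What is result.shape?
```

(6, 3, 6)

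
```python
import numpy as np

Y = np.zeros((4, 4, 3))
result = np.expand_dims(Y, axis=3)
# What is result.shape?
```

(4, 4, 3, 1)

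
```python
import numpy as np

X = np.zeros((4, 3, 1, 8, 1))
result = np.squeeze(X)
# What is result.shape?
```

(4, 3, 8)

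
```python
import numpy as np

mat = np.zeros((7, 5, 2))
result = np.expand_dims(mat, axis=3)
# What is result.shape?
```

(7, 5, 2, 1)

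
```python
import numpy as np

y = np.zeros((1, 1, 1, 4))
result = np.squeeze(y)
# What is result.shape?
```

(4,)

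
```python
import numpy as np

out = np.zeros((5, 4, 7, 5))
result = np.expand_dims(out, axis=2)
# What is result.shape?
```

(5, 4, 1, 7, 5)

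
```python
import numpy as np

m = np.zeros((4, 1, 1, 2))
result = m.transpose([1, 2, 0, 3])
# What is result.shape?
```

(1, 1, 4, 2)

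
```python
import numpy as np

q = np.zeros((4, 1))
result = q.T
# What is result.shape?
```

(1, 4)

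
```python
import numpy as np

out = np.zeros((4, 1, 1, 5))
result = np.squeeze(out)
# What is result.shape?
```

(4, 5)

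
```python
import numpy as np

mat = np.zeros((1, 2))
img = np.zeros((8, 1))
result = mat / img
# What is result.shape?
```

(8, 2)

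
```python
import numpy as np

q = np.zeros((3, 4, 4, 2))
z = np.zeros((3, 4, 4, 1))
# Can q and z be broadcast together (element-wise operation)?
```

Yes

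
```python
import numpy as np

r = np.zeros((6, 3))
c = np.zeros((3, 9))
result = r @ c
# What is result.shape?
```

(6, 9)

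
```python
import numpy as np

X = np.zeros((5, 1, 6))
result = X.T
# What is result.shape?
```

(6, 1, 5)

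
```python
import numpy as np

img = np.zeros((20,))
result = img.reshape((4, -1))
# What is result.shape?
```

(4, 5)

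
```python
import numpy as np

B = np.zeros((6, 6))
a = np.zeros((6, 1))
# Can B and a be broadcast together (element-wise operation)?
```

Yes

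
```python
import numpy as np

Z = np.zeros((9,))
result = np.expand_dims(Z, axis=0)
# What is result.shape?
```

(1, 9)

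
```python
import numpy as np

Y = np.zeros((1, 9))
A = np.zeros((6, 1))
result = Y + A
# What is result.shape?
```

(6, 9)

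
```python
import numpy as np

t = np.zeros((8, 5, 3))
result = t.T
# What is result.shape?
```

(3, 5, 8)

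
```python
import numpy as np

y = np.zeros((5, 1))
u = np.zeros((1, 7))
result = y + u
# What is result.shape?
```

(5, 7)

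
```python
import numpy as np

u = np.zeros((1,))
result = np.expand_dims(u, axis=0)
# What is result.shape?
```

(1, 1)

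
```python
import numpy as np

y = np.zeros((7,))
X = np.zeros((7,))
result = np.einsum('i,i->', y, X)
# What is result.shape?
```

()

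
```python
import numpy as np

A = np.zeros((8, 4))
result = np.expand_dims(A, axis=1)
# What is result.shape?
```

(8, 1, 4)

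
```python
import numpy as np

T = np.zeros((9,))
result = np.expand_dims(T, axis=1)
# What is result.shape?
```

(9, 1)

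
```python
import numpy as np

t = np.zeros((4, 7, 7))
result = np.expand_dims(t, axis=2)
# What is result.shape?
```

(4, 7, 1, 7)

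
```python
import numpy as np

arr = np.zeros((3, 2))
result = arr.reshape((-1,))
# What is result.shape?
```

(6,)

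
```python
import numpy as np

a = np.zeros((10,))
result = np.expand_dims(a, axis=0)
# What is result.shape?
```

(1, 10)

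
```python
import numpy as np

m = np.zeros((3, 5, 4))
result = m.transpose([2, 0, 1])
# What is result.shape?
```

(4, 3, 5)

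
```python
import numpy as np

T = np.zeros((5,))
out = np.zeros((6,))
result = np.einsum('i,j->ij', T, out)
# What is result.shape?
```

(5, 6)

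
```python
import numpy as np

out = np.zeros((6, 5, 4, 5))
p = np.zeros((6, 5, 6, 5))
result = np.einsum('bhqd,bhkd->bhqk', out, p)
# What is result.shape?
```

(6, 5, 4, 6)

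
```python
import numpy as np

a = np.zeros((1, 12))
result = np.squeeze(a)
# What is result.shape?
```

(12,)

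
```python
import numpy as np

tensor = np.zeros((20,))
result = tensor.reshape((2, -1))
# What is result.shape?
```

(2, 10)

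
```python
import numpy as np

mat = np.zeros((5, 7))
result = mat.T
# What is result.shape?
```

(7, 5)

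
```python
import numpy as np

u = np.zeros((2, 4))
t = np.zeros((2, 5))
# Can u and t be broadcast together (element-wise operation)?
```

No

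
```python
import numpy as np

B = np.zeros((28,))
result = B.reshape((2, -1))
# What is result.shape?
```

(2, 14)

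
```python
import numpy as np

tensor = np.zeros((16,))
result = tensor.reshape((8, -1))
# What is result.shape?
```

(8, 2)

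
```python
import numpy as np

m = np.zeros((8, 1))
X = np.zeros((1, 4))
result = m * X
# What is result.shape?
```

(8, 4)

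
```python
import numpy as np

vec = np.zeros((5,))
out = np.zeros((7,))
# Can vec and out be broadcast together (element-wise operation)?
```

No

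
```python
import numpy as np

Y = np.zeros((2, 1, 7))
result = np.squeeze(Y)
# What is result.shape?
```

(2, 7)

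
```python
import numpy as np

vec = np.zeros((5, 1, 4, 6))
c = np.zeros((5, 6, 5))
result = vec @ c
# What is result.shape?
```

(5, 5, 4, 5)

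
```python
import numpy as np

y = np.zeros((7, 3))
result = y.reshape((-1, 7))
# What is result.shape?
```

(3, 7)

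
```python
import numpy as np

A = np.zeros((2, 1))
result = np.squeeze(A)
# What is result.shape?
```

(2,)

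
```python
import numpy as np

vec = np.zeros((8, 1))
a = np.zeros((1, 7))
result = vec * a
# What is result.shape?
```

(8, 7)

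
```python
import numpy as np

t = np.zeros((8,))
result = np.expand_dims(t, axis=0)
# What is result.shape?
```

(1, 8)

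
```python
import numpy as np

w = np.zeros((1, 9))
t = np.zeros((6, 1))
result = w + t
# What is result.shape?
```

(6, 9)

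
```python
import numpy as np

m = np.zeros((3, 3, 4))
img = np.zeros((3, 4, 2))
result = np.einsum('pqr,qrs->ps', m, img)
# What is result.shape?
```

(3, 2)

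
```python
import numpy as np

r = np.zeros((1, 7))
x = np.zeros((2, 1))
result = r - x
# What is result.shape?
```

(2, 7)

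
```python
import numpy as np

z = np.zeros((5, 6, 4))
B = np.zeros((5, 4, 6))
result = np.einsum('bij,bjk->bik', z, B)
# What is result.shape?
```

(5, 6, 6)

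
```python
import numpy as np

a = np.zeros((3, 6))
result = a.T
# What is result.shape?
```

(6, 3)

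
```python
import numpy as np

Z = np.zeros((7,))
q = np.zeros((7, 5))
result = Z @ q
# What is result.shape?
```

(5,)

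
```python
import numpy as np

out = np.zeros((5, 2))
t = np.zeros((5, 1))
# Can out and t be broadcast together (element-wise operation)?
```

Yes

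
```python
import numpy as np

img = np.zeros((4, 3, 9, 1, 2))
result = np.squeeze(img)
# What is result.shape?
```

(4, 3, 9, 2)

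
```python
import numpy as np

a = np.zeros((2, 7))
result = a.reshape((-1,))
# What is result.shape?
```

(14,)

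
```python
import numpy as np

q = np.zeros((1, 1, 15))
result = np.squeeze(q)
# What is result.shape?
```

(15,)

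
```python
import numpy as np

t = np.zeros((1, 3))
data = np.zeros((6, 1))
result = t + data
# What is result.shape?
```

(6, 3)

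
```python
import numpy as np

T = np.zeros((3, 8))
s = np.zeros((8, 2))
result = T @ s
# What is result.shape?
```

(3, 2)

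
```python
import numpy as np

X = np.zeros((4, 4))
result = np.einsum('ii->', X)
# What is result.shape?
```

()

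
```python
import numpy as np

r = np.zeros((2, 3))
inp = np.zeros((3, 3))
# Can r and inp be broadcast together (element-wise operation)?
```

No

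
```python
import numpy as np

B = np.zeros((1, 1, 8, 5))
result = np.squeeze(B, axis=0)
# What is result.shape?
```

(1, 8, 5)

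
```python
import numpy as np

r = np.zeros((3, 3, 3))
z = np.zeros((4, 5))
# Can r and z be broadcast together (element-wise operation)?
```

No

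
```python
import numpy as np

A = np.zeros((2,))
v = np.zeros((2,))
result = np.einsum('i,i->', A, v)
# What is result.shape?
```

()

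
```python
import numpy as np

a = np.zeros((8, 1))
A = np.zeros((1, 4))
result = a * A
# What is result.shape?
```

(8, 4)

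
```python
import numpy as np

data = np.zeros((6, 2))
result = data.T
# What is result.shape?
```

(2, 6)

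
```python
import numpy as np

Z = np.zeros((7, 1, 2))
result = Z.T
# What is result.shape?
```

(2, 1, 7)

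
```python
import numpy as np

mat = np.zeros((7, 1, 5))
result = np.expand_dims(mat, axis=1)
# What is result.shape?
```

(7, 1, 1, 5)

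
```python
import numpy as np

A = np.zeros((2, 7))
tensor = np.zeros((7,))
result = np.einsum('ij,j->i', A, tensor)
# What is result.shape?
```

(2,)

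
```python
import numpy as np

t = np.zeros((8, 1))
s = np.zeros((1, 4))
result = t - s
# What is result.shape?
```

(8, 4)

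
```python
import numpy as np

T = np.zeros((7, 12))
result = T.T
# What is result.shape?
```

(12, 7)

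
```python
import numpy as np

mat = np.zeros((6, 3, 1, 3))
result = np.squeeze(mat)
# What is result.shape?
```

(6, 3, 3)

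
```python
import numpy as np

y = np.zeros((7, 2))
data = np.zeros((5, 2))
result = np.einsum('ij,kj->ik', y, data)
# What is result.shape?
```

(7, 5)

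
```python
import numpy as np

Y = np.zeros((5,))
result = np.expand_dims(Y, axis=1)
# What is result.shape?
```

(5, 1)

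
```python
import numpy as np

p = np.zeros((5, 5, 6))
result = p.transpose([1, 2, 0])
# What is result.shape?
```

(5, 6, 5)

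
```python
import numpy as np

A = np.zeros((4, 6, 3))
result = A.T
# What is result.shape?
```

(3, 6, 4)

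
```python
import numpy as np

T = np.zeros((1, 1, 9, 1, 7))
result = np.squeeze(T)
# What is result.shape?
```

(9, 7)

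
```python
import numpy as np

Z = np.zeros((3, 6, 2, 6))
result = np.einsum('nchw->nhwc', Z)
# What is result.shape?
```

(3, 2, 6, 6)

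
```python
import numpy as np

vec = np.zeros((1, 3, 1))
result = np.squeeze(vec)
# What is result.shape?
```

(3,)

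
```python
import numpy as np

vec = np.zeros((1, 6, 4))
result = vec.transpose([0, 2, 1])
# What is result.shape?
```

(1, 4, 6)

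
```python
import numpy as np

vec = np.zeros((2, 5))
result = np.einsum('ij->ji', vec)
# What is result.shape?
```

(5, 2)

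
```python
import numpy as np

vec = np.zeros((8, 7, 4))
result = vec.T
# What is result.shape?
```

(4, 7, 8)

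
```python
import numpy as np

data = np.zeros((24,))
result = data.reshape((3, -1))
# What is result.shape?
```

(3, 8)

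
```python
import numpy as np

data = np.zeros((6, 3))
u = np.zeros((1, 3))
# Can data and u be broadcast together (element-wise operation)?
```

Yes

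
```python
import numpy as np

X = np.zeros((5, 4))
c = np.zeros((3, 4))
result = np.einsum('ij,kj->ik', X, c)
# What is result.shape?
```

(5, 3)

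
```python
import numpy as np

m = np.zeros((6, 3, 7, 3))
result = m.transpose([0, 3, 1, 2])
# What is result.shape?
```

(6, 3, 3, 7)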